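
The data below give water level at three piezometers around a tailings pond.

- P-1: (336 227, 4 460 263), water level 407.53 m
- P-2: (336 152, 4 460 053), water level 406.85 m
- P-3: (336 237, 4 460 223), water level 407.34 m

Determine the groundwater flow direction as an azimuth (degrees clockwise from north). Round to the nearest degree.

149°

Taking P-1 as reference: P-2−P-1 = (-75, -210, -0.68); P-3−P-1 = (10, -40, -0.19).
Determinant of the coordinate differences = (-75)·(-40) − 10·(-210) = 5100.
∂h/∂x = [(-0.68)·(-40) − (-0.19)·(-210)] / 5100 = -0.002490
∂h/∂y = [(-75)·(-0.19) − 10·(-0.68)] / 5100 = +0.004127
Flow direction (−∇h) has components (+0.002490 E, -0.004127 N).
Azimuth = atan2(E, N) = atan2(+0.002490, -0.004127) = 148.9° ≈ 149°.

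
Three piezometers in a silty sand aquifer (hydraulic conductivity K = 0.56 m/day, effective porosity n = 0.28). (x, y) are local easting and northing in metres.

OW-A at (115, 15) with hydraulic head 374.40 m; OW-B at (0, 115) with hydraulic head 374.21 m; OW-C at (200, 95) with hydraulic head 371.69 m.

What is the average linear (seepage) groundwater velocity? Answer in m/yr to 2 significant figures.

17 m/yr

With h = a·x + b·y + c and OW-A as origin, the differences give:
  (-115)·a + 100·b = -0.19
  85·a + 80·b = -2.71
Eliminate b (×80 and ×100, subtract): -17700·a = 255.800 → a = ∂h/∂x = -0.01445
Back-substitute: b = ∂h/∂y = -0.01852.
|∇h| = √(-0.01445² + -0.01852²) = 0.02349
Seepage velocity v = K·i/n = 0.56 × 0.02349 / 0.28 = 0.04698 m/day = 17.16 m/yr.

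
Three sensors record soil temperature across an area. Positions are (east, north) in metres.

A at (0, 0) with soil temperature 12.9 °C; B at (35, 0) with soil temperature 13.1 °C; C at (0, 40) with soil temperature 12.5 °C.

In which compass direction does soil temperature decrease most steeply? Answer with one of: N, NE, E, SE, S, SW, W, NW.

NW

∂T/∂x = (13.1 − 12.9) / (35 − 0) = +0.005714
∂T/∂y = (12.5 − 12.9) / (40 − 0) = -0.01000
Steepest decrease is along −∇f = (-0.005714 E, +0.01000 N) → northwest.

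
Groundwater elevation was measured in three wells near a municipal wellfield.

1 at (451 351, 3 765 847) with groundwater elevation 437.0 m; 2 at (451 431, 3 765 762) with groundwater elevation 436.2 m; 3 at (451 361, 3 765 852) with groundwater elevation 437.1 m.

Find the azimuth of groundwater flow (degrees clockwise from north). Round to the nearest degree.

196°

Taking 1 as reference: 2−1 = (80, -85, -0.8); 3−1 = (10, 5, +0.1).
Determinant of the coordinate differences = 80·5 − 10·(-85) = 1250.
∂h/∂x = [(-0.8)·5 − (+0.1)·(-85)] / 1250 = +0.003600
∂h/∂y = [80·(+0.1) − 10·(-0.8)] / 1250 = +0.01280
Flow direction (−∇h) has components (-0.003600 E, -0.01280 N).
Azimuth = atan2(E, N) = atan2(-0.003600, -0.01280) = 195.7° ≈ 196°.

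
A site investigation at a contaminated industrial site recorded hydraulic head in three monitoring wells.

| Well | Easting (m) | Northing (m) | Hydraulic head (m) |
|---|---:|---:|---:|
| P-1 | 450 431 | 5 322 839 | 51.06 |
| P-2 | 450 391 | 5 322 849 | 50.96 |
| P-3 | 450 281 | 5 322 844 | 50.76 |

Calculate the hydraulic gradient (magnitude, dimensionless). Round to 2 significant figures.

Differences from P-1: to P-2 (Δx, Δy, Δh) = (-40, 10, -0.10); to P-3 = (-150, 5, -0.30).
Determinant of the coordinate differences = (-40)·5 − (-150)·10 = 1300.
∂h/∂x = [(-0.10)·5 − (-0.30)·10] / 1300 = +0.001923
∂h/∂y = [(-40)·(-0.30) − (-150)·(-0.10)] / 1300 = -0.002308
|∇h| = √(0.001923² + -0.002308²) = 0.003004

0.0030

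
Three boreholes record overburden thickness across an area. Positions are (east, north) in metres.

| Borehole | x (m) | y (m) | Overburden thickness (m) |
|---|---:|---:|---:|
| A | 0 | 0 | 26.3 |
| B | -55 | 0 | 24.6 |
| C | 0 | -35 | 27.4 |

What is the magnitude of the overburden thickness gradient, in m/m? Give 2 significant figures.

0.044 m/m

∂d/∂x = (24.6 − 26.3) / (-55 − 0) = +0.03091
∂d/∂y = (27.4 − 26.3) / (-35 − 0) = -0.03143
|∇f| = √(0.03091² + -0.03143²) = 0.04408 m/m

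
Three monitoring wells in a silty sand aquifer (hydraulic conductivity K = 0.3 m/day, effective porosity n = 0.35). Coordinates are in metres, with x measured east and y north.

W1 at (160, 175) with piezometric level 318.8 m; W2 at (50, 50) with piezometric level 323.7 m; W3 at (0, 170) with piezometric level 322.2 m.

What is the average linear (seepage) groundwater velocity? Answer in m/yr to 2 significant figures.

9.2 m/yr

Taking W1 as reference: W2−W1 = (-110, -125, +4.9); W3−W1 = (-160, -5, +3.4).
Determinant of the coordinate differences = (-110)·(-5) − (-160)·(-125) = -19450.
∂h/∂x = [(+4.9)·(-5) − (+3.4)·(-125)] / -19450 = -0.02059
∂h/∂y = [(-110)·(+3.4) − (-160)·(+4.9)] / -19450 = -0.02108
|∇h| = √(-0.02059² + -0.02108²) = 0.02947
Seepage velocity v = K·i/n = 0.3 × 0.02947 / 0.35 = 0.02526 m/day = 9.226 m/yr.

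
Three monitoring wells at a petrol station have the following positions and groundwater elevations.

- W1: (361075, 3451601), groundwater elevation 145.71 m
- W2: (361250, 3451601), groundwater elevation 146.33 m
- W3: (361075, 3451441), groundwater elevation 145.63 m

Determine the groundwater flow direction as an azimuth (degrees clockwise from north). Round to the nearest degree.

∂h/∂x = (146.33 − 145.71) / (361250 − 361075) = +0.003543
∂h/∂y = (145.63 − 145.71) / (3451441 − 3451601) = +0.0005000
Flow direction (−∇h) has components (-0.003543 E, -0.0005000 N).
Azimuth = atan2(E, N) = atan2(-0.003543, -0.0005000) = 262.0° ≈ 262°.

262°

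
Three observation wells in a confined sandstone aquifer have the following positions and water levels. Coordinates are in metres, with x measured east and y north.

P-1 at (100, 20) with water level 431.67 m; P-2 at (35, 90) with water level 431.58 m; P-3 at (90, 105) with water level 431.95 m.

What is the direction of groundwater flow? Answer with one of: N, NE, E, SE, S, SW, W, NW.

Taking P-1 as reference: P-2−P-1 = (-65, 70, -0.09); P-3−P-1 = (-10, 85, +0.28).
Solve a·Δx + b·Δy = Δh: det = (-65)·85 − (-10)·70 = -4825.
∂h/∂x = [(-0.09)·85 − (+0.28)·70] / -4825 = +0.005648
∂h/∂y = [(-65)·(+0.28) − (-10)·(-0.09)] / -4825 = +0.003959
Flow = −∇h = (-0.005648 east, -0.003959 north), which points southwest.

SW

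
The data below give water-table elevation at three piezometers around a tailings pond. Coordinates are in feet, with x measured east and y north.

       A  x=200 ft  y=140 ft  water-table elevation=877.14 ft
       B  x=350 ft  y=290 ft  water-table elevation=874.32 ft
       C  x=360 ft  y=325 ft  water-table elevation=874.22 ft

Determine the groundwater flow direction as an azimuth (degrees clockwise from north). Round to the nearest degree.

099°

Differences from A: to B (Δx, Δy, Δh) = (150, 150, -2.82); to C = (160, 185, -2.92).
Solve a·Δx + b·Δy = Δh: det = 150·185 − 160·150 = 3750.
∂h/∂x = [(-2.82)·185 − (-2.92)·150] / 3750 = -0.02232
∂h/∂y = [150·(-2.92) − 160·(-2.82)] / 3750 = +0.003520
Flow direction (−∇h) has components (+0.02232 E, -0.003520 N).
Azimuth = atan2(E, N) = atan2(+0.02232, -0.003520) = 99.0° ≈ 099°.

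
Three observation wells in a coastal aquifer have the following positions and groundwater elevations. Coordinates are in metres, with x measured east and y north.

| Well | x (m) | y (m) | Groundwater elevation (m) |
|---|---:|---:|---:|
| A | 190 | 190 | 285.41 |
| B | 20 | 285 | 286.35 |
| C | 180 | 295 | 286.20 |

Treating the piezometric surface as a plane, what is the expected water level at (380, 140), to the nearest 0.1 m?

With h = a·x + b·y + c and A as origin, the differences give:
  (-170)·a + 95·b = +0.94
  (-10)·a + 105·b = +0.79
Eliminate b (×105 and ×95, subtract): -16900·a = 23.650 → a = ∂h/∂x = -0.001399
Back-substitute: b = ∂h/∂y = +0.007391.
h(380, 140) = 285.41 + (-0.001399)·(190) + (+0.007391)·(-50) = 285.41 -0.266 -0.370 = 284.775 m.

284.8 m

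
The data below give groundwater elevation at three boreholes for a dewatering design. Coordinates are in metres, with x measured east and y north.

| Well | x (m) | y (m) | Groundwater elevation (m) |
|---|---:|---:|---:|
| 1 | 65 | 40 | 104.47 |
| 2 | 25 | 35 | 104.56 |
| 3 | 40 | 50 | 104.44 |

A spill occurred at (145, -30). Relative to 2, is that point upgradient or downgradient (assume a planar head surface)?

upgradient

Three-point gradient (reference 1): Δ to 2 = (-40, -5, +0.09), Δ to 3 = (-25, 10, -0.03).
∂h/∂x = -0.001429, ∂h/∂y = -0.006571 (det = -525).
Head at (145, -30) = 104.47 + (-0.001429)·(80) + (-0.006571)·(-70) = 104.82 m.
That is higher than the 104.56 m at 2, so the point is upgradient.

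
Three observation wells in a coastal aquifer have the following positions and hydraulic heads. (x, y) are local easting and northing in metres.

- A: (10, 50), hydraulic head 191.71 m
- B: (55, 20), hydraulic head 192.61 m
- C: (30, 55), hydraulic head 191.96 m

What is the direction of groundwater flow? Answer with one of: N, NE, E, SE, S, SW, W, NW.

NW

Differences from A: to B (Δx, Δy, Δh) = (45, -30, +0.90); to C = (20, 5, +0.25).
Solve a·Δx + b·Δy = Δh: det = 45·5 − 20·(-30) = 825.
∂h/∂x = [(+0.90)·5 − (+0.25)·(-30)] / 825 = +0.01455
∂h/∂y = [45·(+0.25) − 20·(+0.90)] / 825 = -0.008182
Flow = −∇h = (-0.01455 east, +0.008182 north), which points northwest.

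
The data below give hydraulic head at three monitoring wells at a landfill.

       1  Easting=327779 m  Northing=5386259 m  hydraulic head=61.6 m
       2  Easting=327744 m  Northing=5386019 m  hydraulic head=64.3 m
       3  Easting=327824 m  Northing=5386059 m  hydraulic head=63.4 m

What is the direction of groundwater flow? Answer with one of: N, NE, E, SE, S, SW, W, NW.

NE

Taking 1 as reference: 2−1 = (-35, -240, +2.7); 3−1 = (45, -200, +1.8).
Determinant of the coordinate differences = (-35)·(-200) − 45·(-240) = 17800.
∂h/∂x = [(+2.7)·(-200) − (+1.8)·(-240)] / 17800 = -0.006067
∂h/∂y = [(-35)·(+1.8) − 45·(+2.7)] / 17800 = -0.01037
Flow = −∇h = (+0.006067 east, +0.01037 north), which points northeast.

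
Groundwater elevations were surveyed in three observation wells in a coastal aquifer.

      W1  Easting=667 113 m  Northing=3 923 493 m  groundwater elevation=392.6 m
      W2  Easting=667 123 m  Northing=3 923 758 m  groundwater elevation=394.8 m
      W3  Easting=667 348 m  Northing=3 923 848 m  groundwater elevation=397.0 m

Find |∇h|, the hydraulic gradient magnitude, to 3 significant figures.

0.0104

Taking W1 as reference: W2−W1 = (10, 265, +2.2); W3−W1 = (235, 355, +4.4).
Solve a·Δx + b·Δy = Δh: det = 10·355 − 235·265 = -58725.
∂h/∂x = [(+2.2)·355 − (+4.4)·265] / -58725 = +0.006556
∂h/∂y = [10·(+4.4) − 235·(+2.2)] / -58725 = +0.008054
|∇h| = √(0.006556² + 0.008054²) = 0.01038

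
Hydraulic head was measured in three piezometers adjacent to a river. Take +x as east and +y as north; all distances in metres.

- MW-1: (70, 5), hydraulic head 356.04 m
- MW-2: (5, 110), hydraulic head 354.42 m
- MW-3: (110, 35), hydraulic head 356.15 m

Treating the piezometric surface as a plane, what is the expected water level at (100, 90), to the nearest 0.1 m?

Differences from MW-1: to MW-2 (Δx, Δy, Δh) = (-65, 105, -1.62); to MW-3 = (40, 30, +0.11).
Solve a·Δx + b·Δy = Δh: det = (-65)·30 − 40·105 = -6150.
∂h/∂x = [(-1.62)·30 − (+0.11)·105] / -6150 = +0.009780
∂h/∂y = [(-65)·(+0.11) − 40·(-1.62)] / -6150 = -0.009374
h(100, 90) = 356.04 + (+0.009780)·(30) + (-0.009374)·(85) = 356.04 +0.293 -0.797 = 355.537 m.

355.5 m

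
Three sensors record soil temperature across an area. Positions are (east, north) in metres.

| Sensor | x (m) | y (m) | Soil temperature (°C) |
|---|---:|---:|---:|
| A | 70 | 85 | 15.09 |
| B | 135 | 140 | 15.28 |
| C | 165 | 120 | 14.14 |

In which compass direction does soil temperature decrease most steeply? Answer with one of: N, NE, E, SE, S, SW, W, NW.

SE

Three-point gradient (reference A): Δ to B = (65, 55, +0.19), Δ to C = (95, 35, -0.95).
∂T/∂x = -0.01997, ∂T/∂y = +0.02705 (det = -2950).
Steepest decrease is along −∇f = (+0.01997 E, -0.02705 N) → southeast.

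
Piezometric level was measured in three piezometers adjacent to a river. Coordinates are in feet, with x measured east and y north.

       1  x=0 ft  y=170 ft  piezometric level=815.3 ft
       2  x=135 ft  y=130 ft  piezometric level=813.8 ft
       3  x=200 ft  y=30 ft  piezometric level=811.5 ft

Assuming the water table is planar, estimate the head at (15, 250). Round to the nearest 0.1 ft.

816.8 ft

With h = a·x + b·y + c and 1 as origin, the differences give:
  135·a + (-40)·b = -1.5
  200·a + (-140)·b = -3.8
Eliminate b (×(-140) and ×(-40), subtract): -10900·a = 58.00 → a = ∂h/∂x = -0.005321
Back-substitute: b = ∂h/∂y = +0.01954.
h(15, 250) = 815.3 + (-0.005321)·(15) + (+0.01954)·(80) = 815.3 -0.080 +1.563 = 816.783 ft.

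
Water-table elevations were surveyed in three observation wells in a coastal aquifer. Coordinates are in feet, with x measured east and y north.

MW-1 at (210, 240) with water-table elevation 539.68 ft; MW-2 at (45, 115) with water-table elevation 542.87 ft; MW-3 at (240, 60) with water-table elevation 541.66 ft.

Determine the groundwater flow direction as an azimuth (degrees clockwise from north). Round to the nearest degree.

038°

With h = a·x + b·y + c and MW-1 as origin, the differences give:
  (-165)·a + (-125)·b = +3.19
  30·a + (-180)·b = +1.98
Eliminate b (×(-180) and ×(-125), subtract): 33450·a = -326.700 → a = ∂h/∂x = -0.009767
Back-substitute: b = ∂h/∂y = -0.01263.
Flow direction (−∇h) has components (+0.009767 E, +0.01263 N).
Azimuth = atan2(E, N) = atan2(+0.009767, +0.01263) = 37.7° ≈ 038°.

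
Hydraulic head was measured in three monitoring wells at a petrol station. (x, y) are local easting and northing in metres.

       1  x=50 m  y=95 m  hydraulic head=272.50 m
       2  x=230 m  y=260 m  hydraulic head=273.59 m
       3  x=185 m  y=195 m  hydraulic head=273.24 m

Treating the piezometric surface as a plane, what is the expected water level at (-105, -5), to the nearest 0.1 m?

271.7 m

With h = a·x + b·y + c and 1 as origin, the differences give:
  180·a + 165·b = +1.09
  135·a + 100·b = +0.74
Eliminate b (×100 and ×165, subtract): -4275·a = -13.100 → a = ∂h/∂x = +0.003064
Back-substitute: b = ∂h/∂y = +0.003263.
h(-105, -5) = 272.50 + (+0.003064)·(-155) + (+0.003263)·(-100) = 272.50 -0.475 -0.326 = 271.699 m.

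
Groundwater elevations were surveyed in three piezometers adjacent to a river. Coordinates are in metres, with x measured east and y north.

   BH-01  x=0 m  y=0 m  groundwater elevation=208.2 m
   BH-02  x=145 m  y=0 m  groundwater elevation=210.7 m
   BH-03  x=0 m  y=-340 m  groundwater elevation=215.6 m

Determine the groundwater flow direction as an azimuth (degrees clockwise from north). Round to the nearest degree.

322°

∂h/∂x = (210.7 − 208.2) / (145 − 0) = +0.01724
∂h/∂y = (215.6 − 208.2) / (-340 − 0) = -0.02176
Flow direction (−∇h) has components (-0.01724 E, +0.02176 N).
Azimuth = atan2(E, N) = atan2(-0.01724, +0.02176) = 321.6° ≈ 322°.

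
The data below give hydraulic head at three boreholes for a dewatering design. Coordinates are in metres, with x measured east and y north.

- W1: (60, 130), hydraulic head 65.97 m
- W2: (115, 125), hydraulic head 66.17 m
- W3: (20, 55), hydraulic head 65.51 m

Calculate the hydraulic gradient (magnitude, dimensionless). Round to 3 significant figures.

Three-point gradient (reference W1): Δ to W2 = (55, -5, +0.20), Δ to W3 = (-40, -75, -0.46).
∂h/∂x = +0.004000, ∂h/∂y = +0.004000 (det = -4325).
|∇h| = √(0.004000² + 0.004000²) = 0.005657

0.00566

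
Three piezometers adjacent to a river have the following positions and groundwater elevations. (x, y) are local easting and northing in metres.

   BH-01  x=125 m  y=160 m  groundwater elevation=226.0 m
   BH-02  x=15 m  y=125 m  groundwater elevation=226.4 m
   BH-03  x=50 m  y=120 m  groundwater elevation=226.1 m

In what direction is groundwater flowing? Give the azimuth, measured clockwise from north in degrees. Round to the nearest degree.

Three-point gradient (reference BH-01): Δ to BH-02 = (-110, -35, +0.4), Δ to BH-03 = (-75, -40, +0.1).
∂h/∂x = -0.007042, ∂h/∂y = +0.01070 (det = 1775).
Flow direction (−∇h) has components (+0.007042 E, -0.01070 N).
Azimuth = atan2(E, N) = atan2(+0.007042, -0.01070) = 146.7° ≈ 147°.

147°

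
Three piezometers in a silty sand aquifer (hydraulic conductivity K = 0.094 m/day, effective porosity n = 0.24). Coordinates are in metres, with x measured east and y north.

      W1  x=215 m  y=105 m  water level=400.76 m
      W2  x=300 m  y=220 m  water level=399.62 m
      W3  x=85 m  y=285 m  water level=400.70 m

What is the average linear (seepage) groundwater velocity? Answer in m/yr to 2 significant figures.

Three-point gradient (reference W1): Δ to W2 = (85, 115, -1.14), Δ to W3 = (-130, 180, -0.06).
∂h/∂x = -0.006555, ∂h/∂y = -0.005068 (det = 30250).
|∇h| = √(-0.006555² + -0.005068²) = 0.008286
Seepage velocity v = K·i/n = 0.094 × 0.008286 / 0.24 = 0.003245 m/day = 1.185 m/yr.

1.2 m/yr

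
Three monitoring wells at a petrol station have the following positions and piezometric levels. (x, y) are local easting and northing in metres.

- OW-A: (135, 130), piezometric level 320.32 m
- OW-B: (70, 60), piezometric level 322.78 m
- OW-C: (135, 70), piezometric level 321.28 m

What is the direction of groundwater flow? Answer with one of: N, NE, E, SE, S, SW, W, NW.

With h = a·x + b·y + c and OW-A as origin, the differences give:
  (-65)·a + (-70)·b = +2.46
  0·a + (-60)·b = +0.96
Eliminate b (×(-60) and ×(-70), subtract): 3900·a = -80.400 → a = ∂h/∂x = -0.02062
Back-substitute: b = ∂h/∂y = -0.01600.
Flow = −∇h = (+0.02062 east, +0.01600 north), which points northeast.

NE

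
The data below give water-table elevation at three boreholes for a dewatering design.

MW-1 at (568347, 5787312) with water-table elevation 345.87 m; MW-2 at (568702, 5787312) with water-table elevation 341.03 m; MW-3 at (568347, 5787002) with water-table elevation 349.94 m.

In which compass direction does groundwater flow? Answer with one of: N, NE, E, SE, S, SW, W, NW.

∂h/∂x = (341.03 − 345.87) / (568702 − 568347) = -0.01363
∂h/∂y = (349.94 − 345.87) / (5787002 − 5787312) = -0.01313
Flow = −∇h = (+0.01363 east, +0.01313 north), which points northeast.

NE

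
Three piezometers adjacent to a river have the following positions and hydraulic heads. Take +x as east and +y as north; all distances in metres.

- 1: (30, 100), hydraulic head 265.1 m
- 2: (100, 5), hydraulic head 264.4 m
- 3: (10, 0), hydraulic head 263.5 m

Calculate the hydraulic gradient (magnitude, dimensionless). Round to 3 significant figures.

Differences from 1: to 2 (Δx, Δy, Δh) = (70, -95, -0.7); to 3 = (-20, -100, -1.6).
Determinant of the coordinate differences = 70·(-100) − (-20)·(-95) = -8900.
∂h/∂x = [(-0.7)·(-100) − (-1.6)·(-95)] / -8900 = +0.009213
∂h/∂y = [70·(-1.6) − (-20)·(-0.7)] / -8900 = +0.01416
|∇h| = √(0.009213² + 0.01416²) = 0.01689

0.0169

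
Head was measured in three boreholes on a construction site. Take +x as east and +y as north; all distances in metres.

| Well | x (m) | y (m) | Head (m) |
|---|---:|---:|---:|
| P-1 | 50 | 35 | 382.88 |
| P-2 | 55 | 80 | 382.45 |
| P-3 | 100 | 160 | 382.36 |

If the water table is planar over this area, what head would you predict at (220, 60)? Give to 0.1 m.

385.8 m

Taking P-1 as reference: P-2−P-1 = (5, 45, -0.43); P-3−P-1 = (50, 125, -0.52).
Solve a·Δx + b·Δy = Δh: det = 5·125 − 50·45 = -1625.
∂h/∂x = [(-0.43)·125 − (-0.52)·45] / -1625 = +0.01868
∂h/∂y = [5·(-0.52) − 50·(-0.43)] / -1625 = -0.01163
h(220, 60) = 382.88 + (+0.01868)·(170) + (-0.01163)·(25) = 382.88 +3.175 -0.291 = 385.764 m.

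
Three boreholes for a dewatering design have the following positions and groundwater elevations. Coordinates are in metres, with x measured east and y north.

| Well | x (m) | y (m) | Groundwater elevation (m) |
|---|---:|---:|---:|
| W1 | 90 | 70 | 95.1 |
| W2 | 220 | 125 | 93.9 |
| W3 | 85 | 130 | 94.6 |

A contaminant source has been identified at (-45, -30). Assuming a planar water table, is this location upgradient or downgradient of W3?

Differences from W1: to W2 (Δx, Δy, Δh) = (130, 55, -1.2); to W3 = (-5, 60, -0.5).
Determinant of the coordinate differences = 130·60 − (-5)·55 = 8075.
∂h/∂x = [(-1.2)·60 − (-0.5)·55] / 8075 = -0.005511
∂h/∂y = [130·(-0.5) − (-5)·(-1.2)] / 8075 = -0.008793
Head at (-45, -30) = 95.1 + (-0.005511)·(-135) + (-0.008793)·(-100) = 96.72 m.
That is higher than the 94.6 m at W3, so the point is upgradient.

upgradient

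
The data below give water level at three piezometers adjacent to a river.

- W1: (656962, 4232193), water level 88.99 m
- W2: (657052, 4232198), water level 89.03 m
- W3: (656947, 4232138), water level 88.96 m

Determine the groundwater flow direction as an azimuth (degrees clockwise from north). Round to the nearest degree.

224°

Taking W1 as reference: W2−W1 = (90, 5, +0.04); W3−W1 = (-15, -55, -0.03).
Solve a·Δx + b·Δy = Δh: det = 90·(-55) − (-15)·5 = -4875.
∂h/∂x = [(+0.04)·(-55) − (-0.03)·5] / -4875 = +0.0004205
∂h/∂y = [90·(-0.03) − (-15)·(+0.04)] / -4875 = +0.0004308
Flow direction (−∇h) has components (-0.0004205 E, -0.0004308 N).
Azimuth = atan2(E, N) = atan2(-0.0004205, -0.0004308) = 224.3° ≈ 224°.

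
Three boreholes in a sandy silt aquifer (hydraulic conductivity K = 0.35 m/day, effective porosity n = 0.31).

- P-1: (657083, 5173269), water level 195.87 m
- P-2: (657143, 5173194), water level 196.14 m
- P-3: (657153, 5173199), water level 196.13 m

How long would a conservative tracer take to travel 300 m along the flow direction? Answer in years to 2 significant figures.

Three-point gradient (reference P-1): Δ to P-2 = (60, -75, +0.27), Δ to P-3 = (70, -70, +0.26).
∂h/∂x = +0.0005714, ∂h/∂y = -0.003143 (det = 1050).
|∇h| = √(0.0005714² + -0.003143²) = 0.003195
Seepage velocity v = K·i/n = 0.35 × 0.003195 / 0.31 = 0.003607 m/day.
t = 300 / 0.003607 = 8.317e+04 days = 228 years.

230 years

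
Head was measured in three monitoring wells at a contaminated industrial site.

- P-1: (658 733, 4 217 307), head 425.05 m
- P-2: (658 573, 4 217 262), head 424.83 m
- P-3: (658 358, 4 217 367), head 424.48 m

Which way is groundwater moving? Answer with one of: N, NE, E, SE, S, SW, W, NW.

Differences from P-1: to P-2 (Δx, Δy, Δh) = (-160, -45, -0.22); to P-3 = (-375, 60, -0.57).
Determinant of the coordinate differences = (-160)·60 − (-375)·(-45) = -26475.
∂h/∂x = [(-0.22)·60 − (-0.57)·(-45)] / -26475 = +0.001467
∂h/∂y = [(-160)·(-0.57) − (-375)·(-0.22)] / -26475 = -0.0003286
Flow = −∇h = (-0.001467 east, +0.0003286 north), which points west.

W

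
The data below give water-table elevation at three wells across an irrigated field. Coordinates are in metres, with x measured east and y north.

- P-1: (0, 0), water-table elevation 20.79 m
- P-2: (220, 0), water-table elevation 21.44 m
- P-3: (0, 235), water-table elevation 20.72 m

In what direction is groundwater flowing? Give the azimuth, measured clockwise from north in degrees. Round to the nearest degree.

276°

∂h/∂x = (21.44 − 20.79) / (220 − 0) = +0.002955
∂h/∂y = (20.72 − 20.79) / (235 − 0) = -0.0002979
Flow direction (−∇h) has components (-0.002955 E, +0.0002979 N).
Azimuth = atan2(E, N) = atan2(-0.002955, +0.0002979) = 275.8° ≈ 276°.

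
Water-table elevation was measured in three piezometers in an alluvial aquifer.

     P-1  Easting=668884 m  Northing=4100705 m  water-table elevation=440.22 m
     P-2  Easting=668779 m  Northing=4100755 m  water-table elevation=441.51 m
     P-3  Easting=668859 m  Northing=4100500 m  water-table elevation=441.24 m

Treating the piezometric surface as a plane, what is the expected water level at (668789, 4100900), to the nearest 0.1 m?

440.9 m

Differences from P-1: to P-2 (Δx, Δy, Δh) = (-105, 50, +1.29); to P-3 = (-25, -205, +1.02).
Solve a·Δx + b·Δy = Δh: det = (-105)·(-205) − (-25)·50 = 22775.
∂h/∂x = [(+1.29)·(-205) − (+1.02)·50] / 22775 = -0.01385
∂h/∂y = [(-105)·(+1.02) − (-25)·(+1.29)] / 22775 = -0.003286
h(668789, 4100900) = 440.22 + (-0.01385)·(-95) + (-0.003286)·(195) = 440.22 +1.316 -0.641 = 440.895 m.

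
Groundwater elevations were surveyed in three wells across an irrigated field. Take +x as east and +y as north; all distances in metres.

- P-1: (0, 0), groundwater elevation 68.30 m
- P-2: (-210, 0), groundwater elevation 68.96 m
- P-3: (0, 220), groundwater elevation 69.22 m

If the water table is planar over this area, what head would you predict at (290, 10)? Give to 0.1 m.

∂h/∂x = (68.96 − 68.30) / (-210 − 0) = -0.003143
∂h/∂y = (69.22 − 68.30) / (220 − 0) = +0.004182
h(290, 10) = 68.30 + (-0.003143)·(290) + (+0.004182)·(10) = 68.30 -0.911 +0.042 = 67.430 m.

67.4 m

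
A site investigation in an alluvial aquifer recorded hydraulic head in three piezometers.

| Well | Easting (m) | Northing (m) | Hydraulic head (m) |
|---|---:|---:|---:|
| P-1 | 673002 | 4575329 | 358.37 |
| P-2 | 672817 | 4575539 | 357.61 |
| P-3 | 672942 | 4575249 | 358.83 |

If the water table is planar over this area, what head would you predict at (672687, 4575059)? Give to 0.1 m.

Taking P-1 as reference: P-2−P-1 = (-185, 210, -0.76); P-3−P-1 = (-60, -80, +0.46).
Solve a·Δx + b·Δy = Δh: det = (-185)·(-80) − (-60)·210 = 27400.
∂h/∂x = [(-0.76)·(-80) − (+0.46)·210] / 27400 = -0.001307
∂h/∂y = [(-185)·(+0.46) − (-60)·(-0.76)] / 27400 = -0.004770
h(672687, 4575059) = 358.37 + (-0.001307)·(-315) + (-0.004770)·(-270) = 358.37 +0.412 +1.288 = 360.069 m.

360.1 m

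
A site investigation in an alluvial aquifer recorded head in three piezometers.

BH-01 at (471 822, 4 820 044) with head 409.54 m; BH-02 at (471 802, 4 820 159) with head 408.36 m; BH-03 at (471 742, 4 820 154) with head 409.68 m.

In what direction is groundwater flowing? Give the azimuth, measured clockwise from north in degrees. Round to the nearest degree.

056°

With h = a·x + b·y + c and BH-01 as origin, the differences give:
  (-20)·a + 115·b = -1.18
  (-80)·a + 110·b = +0.14
Eliminate b (×110 and ×115, subtract): 7000·a = -145.900 → a = ∂h/∂x = -0.02084
Back-substitute: b = ∂h/∂y = -0.01389.
Flow direction (−∇h) has components (+0.02084 E, +0.01389 N).
Azimuth = atan2(E, N) = atan2(+0.02084, +0.01389) = 56.3° ≈ 056°.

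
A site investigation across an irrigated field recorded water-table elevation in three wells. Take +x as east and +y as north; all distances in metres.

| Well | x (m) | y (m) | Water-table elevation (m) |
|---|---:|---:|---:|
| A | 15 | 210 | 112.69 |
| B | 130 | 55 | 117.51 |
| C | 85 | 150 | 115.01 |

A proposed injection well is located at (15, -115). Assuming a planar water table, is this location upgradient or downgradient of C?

Taking A as reference: B−A = (115, -155, +4.82); C−A = (70, -60, +2.32).
Solve a·Δx + b·Δy = Δh: det = 115·(-60) − 70·(-155) = 3950.
∂h/∂x = [(+4.82)·(-60) − (+2.32)·(-155)] / 3950 = +0.01782
∂h/∂y = [115·(+2.32) − 70·(+4.82)] / 3950 = -0.01787
Head at (15, -115) = 112.69 + (+0.01782)·(0) + (-0.01787)·(-325) = 118.50 m.
That is higher than the 115.01 m at C, so the point is upgradient.

upgradient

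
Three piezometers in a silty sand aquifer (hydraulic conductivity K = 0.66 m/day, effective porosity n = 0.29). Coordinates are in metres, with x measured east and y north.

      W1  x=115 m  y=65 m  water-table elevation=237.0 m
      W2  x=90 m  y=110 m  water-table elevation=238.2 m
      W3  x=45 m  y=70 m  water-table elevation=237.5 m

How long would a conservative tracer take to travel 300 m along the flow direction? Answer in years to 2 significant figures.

Taking W1 as reference: W2−W1 = (-25, 45, +1.2); W3−W1 = (-70, 5, +0.5).
Solve a·Δx + b·Δy = Δh: det = (-25)·5 − (-70)·45 = 3025.
∂h/∂x = [(+1.2)·5 − (+0.5)·45] / 3025 = -0.005455
∂h/∂y = [(-25)·(+0.5) − (-70)·(+1.2)] / 3025 = +0.02364
|∇h| = √(-0.005455² + 0.02364²) = 0.02426
Seepage velocity v = K·i/n = 0.66 × 0.02426 / 0.29 = 0.05521 m/day.
t = 300 / 0.05521 = 5434 days = 14.9 years.

15 years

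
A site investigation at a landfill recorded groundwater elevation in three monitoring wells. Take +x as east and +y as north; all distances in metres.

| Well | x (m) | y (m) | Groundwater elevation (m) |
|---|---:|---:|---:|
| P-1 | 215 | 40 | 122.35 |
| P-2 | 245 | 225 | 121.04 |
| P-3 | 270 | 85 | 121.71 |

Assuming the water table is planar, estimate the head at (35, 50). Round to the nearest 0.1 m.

Taking P-1 as reference: P-2−P-1 = (30, 185, -1.31); P-3−P-1 = (55, 45, -0.64).
Solve a·Δx + b·Δy = Δh: det = 30·45 − 55·185 = -8825.
∂h/∂x = [(-1.31)·45 − (-0.64)·185] / -8825 = -0.006737
∂h/∂y = [30·(-0.64) − 55·(-1.31)] / -8825 = -0.005989
h(35, 50) = 122.35 + (-0.006737)·(-180) + (-0.005989)·(10) = 122.35 +1.213 -0.060 = 123.503 m.

123.5 m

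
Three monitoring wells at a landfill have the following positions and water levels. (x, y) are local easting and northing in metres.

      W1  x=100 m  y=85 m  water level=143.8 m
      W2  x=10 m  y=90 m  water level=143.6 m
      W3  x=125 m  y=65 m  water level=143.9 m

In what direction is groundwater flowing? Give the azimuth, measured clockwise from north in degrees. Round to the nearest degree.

319°

Three-point gradient (reference W1): Δ to W2 = (-90, 5, -0.2), Δ to W3 = (25, -20, +0.1).
∂h/∂x = +0.002090, ∂h/∂y = -0.002388 (det = 1675).
Flow direction (−∇h) has components (-0.002090 E, +0.002388 N).
Azimuth = atan2(E, N) = atan2(-0.002090, +0.002388) = 318.8° ≈ 319°.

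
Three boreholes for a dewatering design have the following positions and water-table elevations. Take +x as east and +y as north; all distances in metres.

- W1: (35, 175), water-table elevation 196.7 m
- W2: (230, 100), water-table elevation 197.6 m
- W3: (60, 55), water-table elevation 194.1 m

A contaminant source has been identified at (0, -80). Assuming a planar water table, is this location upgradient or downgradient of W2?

downgradient

Taking W1 as reference: W2−W1 = (195, -75, +0.9); W3−W1 = (25, -120, -2.6).
Determinant of the coordinate differences = 195·(-120) − 25·(-75) = -21525.
∂h/∂x = [(+0.9)·(-120) − (-2.6)·(-75)] / -21525 = +0.01408
∂h/∂y = [195·(-2.6) − 25·(+0.9)] / -21525 = +0.02460
Head at (0, -80) = 196.7 + (+0.01408)·(-35) + (+0.02460)·(-255) = 189.93 m.
That is lower than the 197.6 m at W2, so the point is downgradient.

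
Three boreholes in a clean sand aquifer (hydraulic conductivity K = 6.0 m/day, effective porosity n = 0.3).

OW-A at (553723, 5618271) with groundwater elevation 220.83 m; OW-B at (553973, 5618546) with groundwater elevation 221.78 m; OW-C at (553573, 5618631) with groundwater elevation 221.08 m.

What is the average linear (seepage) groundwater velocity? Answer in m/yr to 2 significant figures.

Differences from OW-A: to OW-B (Δx, Δy, Δh) = (250, 275, +0.95); to OW-C = (-150, 360, +0.25).
Determinant of the coordinate differences = 250·360 − (-150)·275 = 131250.
∂h/∂x = [(+0.95)·360 − (+0.25)·275] / 131250 = +0.002082
∂h/∂y = [250·(+0.25) − (-150)·(+0.95)] / 131250 = +0.001562
|∇h| = √(0.002082² + 0.001562²) = 0.002603
Seepage velocity v = K·i/n = 6.0 × 0.002603 / 0.3 = 0.05206 m/day = 19.01 m/yr.

19 m/yr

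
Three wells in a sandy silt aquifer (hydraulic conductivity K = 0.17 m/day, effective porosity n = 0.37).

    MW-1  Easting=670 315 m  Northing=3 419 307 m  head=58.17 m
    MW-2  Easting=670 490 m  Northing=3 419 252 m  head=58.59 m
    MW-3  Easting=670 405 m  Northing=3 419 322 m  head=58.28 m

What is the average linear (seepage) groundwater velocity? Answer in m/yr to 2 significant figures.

0.49 m/yr

With h = a·x + b·y + c and MW-1 as origin, the differences give:
  175·a + (-55)·b = +0.42
  90·a + 15·b = +0.11
Eliminate b (×15 and ×(-55), subtract): 7575·a = 12.350 → a = ∂h/∂x = +0.001630
Back-substitute: b = ∂h/∂y = -0.002449.
|∇h| = √(0.001630² + -0.002449²) = 0.002942
Seepage velocity v = K·i/n = 0.17 × 0.002942 / 0.37 = 0.001352 m/day = 0.4938 m/yr.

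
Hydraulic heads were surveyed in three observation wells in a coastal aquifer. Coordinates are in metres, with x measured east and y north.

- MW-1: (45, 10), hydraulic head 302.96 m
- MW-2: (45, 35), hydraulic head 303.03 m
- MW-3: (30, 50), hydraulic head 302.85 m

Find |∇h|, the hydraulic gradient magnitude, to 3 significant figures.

With h = a·x + b·y + c and MW-1 as origin, the differences give:
  0·a + 25·b = +0.07
  (-15)·a + 40·b = -0.11
Eliminate b (×40 and ×25, subtract): 375·a = 5.550 → a = ∂h/∂x = +0.01480
Back-substitute: b = ∂h/∂y = +0.002800.
|∇h| = √(0.01480² + 0.002800²) = 0.01506

0.0151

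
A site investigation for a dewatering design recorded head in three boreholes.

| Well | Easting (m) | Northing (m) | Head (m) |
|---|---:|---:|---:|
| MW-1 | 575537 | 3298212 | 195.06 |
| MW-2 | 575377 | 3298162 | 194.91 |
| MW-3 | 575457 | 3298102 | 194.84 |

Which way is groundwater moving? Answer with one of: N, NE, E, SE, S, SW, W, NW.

Differences from MW-1: to MW-2 (Δx, Δy, Δh) = (-160, -50, -0.15); to MW-3 = (-80, -110, -0.22).
Solve a·Δx + b·Δy = Δh: det = (-160)·(-110) − (-80)·(-50) = 13600.
∂h/∂x = [(-0.15)·(-110) − (-0.22)·(-50)] / 13600 = +0.0004044
∂h/∂y = [(-160)·(-0.22) − (-80)·(-0.15)] / 13600 = +0.001706
Flow = −∇h = (-0.0004044 east, -0.001706 north), which points south.

S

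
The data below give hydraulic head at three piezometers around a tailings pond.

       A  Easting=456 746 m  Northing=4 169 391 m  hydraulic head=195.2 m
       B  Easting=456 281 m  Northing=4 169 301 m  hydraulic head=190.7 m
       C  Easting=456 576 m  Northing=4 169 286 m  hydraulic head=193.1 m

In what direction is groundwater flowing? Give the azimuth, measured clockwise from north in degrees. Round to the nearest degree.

Differences from A: to B (Δx, Δy, Δh) = (-465, -90, -4.5); to C = (-170, -105, -2.1).
Solve a·Δx + b·Δy = Δh: det = (-465)·(-105) − (-170)·(-90) = 33525.
∂h/∂x = [(-4.5)·(-105) − (-2.1)·(-90)] / 33525 = +0.008456
∂h/∂y = [(-465)·(-2.1) − (-170)·(-4.5)] / 33525 = +0.006309
Flow direction (−∇h) has components (-0.008456 E, -0.006309 N).
Azimuth = atan2(E, N) = atan2(-0.008456, -0.006309) = 233.3° ≈ 233°.

233°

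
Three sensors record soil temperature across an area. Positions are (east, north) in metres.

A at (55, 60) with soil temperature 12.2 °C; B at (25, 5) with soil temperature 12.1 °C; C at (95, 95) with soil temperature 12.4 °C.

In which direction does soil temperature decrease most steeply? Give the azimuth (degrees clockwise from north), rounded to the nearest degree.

285°

With T = a·x + b·y + c and A as origin, the differences give:
  (-30)·a + (-55)·b = -0.1
  40·a + 35·b = +0.2
Eliminate b (×35 and ×(-55), subtract): 1150·a = 7.50 → a = ∂T/∂x = +0.006522
Back-substitute: b = ∂T/∂y = -0.001739.
Steepest decrease is along −∇f: components (-0.006522 E, +0.001739 N).
Azimuth = atan2(-0.006522, +0.001739) = 284.9° ≈ 285°.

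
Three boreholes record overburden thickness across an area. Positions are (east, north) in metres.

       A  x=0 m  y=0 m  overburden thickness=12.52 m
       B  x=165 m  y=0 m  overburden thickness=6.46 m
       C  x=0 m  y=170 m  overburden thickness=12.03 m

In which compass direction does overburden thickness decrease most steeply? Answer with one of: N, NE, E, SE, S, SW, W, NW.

∂d/∂x = (6.46 − 12.52) / (165 − 0) = -0.03673
∂d/∂y = (12.03 − 12.52) / (170 − 0) = -0.002882
Steepest decrease is along −∇f = (+0.03673 E, +0.002882 N) → east.

E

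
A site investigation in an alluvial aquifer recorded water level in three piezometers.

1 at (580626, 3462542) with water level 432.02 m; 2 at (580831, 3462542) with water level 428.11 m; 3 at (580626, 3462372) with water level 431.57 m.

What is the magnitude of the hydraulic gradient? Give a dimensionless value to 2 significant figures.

∂h/∂x = (428.11 − 432.02) / (580831 − 580626) = -0.01907
∂h/∂y = (431.57 − 432.02) / (3462372 − 3462542) = +0.002647
|∇h| = √(-0.01907² + 0.002647²) = 0.01925

0.019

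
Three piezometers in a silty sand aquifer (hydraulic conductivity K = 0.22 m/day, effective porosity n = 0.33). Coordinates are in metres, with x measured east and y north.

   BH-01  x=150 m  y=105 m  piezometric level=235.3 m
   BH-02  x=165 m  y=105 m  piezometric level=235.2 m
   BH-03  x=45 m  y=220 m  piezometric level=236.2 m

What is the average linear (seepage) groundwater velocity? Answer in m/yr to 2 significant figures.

Differences from BH-01: to BH-02 (Δx, Δy, Δh) = (15, 0, -0.1); to BH-03 = (-105, 115, +0.9).
Solve a·Δx + b·Δy = Δh: det = 15·115 − (-105)·0 = 1725.
∂h/∂x = [(-0.1)·115 − (+0.9)·0] / 1725 = -0.006667
∂h/∂y = [15·(+0.9) − (-105)·(-0.1)] / 1725 = +0.001739
|∇h| = √(-0.006667² + 0.001739²) = 0.00689
Seepage velocity v = K·i/n = 0.22 × 0.00689 / 0.33 = 0.004593 m/day = 1.678 m/yr.

1.7 m/yr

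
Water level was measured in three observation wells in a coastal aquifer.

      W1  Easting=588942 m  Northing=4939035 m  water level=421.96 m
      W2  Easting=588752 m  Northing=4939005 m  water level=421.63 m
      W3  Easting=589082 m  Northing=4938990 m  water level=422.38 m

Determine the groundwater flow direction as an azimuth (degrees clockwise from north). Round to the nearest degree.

321°

With h = a·x + b·y + c and W1 as origin, the differences give:
  (-190)·a + (-30)·b = -0.33
  140·a + (-45)·b = +0.42
Eliminate b (×(-45) and ×(-30), subtract): 12750·a = 27.450 → a = ∂h/∂x = +0.002153
Back-substitute: b = ∂h/∂y = -0.002635.
Flow direction (−∇h) has components (-0.002153 E, +0.002635 N).
Azimuth = atan2(E, N) = atan2(-0.002153, +0.002635) = 320.8° ≈ 321°.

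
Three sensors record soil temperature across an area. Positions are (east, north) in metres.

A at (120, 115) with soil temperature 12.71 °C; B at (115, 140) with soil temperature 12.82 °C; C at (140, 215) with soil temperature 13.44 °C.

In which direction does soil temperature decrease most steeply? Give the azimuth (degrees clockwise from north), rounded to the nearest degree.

231°

Taking A as reference: B−A = (-5, 25, +0.11); C−A = (20, 100, +0.73).
Determinant of the coordinate differences = (-5)·100 − 20·25 = -1000.
∂T/∂x = [(+0.11)·100 − (+0.73)·25] / -1000 = +0.007250
∂T/∂y = [(-5)·(+0.73) − 20·(+0.11)] / -1000 = +0.005850
Steepest decrease is along −∇f: components (-0.007250 E, -0.005850 N).
Azimuth = atan2(-0.007250, -0.005850) = 231.1° ≈ 231°.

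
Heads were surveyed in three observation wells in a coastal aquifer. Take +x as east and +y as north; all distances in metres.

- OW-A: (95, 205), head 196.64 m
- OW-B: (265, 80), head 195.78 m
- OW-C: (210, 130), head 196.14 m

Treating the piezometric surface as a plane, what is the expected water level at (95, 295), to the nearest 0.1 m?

197.4 m

Differences from OW-A: to OW-B (Δx, Δy, Δh) = (170, -125, -0.86); to OW-C = (115, -75, -0.50).
Solve a·Δx + b·Δy = Δh: det = 170·(-75) − 115·(-125) = 1625.
∂h/∂x = [(-0.86)·(-75) − (-0.50)·(-125)] / 1625 = +0.001231
∂h/∂y = [170·(-0.50) − 115·(-0.86)] / 1625 = +0.008554
h(95, 295) = 196.64 + (+0.001231)·(0) + (+0.008554)·(90) = 196.64 +0.000 +0.770 = 197.410 m.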